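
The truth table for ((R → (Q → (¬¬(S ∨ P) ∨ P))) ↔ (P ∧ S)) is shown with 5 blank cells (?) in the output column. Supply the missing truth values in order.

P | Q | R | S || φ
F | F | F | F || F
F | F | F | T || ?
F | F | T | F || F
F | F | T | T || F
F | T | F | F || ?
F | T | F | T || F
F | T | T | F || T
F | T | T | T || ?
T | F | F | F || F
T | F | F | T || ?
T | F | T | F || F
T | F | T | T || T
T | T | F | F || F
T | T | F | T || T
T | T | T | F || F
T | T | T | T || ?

Row P=F, Q=F, R=F, S=T: (R → (Q → (¬¬(S ∨ P) ∨ P))) = T, (P ∧ S) = F, so the formula = F.
Row P=F, Q=T, R=F, S=F: (R → (Q → (¬¬(S ∨ P) ∨ P))) = T, (P ∧ S) = F, so the formula = F.
Row P=F, Q=T, R=T, S=T: (R → (Q → (¬¬(S ∨ P) ∨ P))) = T, (P ∧ S) = F, so the formula = F.
Row P=T, Q=F, R=F, S=T: (R → (Q → (¬¬(S ∨ P) ∨ P))) = T, (P ∧ S) = T, so the formula = T.
Row P=T, Q=T, R=T, S=T: (R → (Q → (¬¬(S ∨ P) ∨ P))) = T, (P ∧ S) = T, so the formula = T.

F, F, F, T, T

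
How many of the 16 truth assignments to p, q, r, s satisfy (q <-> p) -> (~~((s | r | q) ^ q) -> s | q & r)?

p  q  r  s     (q <-> p)  (s | r | q)  ((s | r | q) ^ q)  ~((s | r | q) ^ q)  ~~((s | r | q) ^ q)  (q & r)  (s | (q & r))  φ
T  T  T  T         T           T               F                  T                    F              T           T        T
T  T  T  F         T           T               F                  T                    F              T           T        T
T  T  F  T         T           T               F                  T                    F              F           T        T
T  T  F  F         T           T               F                  T                    F              F           F        T
T  F  T  T         F           T               T                  F                    T              F           T        T
T  F  T  F         F           T               T                  F                    T              F           F        T
T  F  F  T         F           T               T                  F                    T              F           T        T
T  F  F  F         F           F               F                  T                    F              F           F        T
F  T  T  T         F           T               F                  T                    F              T           T        T
F  T  T  F         F           T               F                  T                    F              T           T        T
F  T  F  T         F           T               F                  T                    F              F           T        T
F  T  F  F         F           T               F                  T                    F              F           F        T
F  F  T  T         T           T               T                  F                    T              F           T        T
F  F  T  F         T           T               T                  F                    T              F           F        F
F  F  F  T         T           T               T                  F                    T              F           T        T
F  F  F  F         T           F               F                  T                    F              F           F        T
The formula is true on 15 of the 16 rows.

15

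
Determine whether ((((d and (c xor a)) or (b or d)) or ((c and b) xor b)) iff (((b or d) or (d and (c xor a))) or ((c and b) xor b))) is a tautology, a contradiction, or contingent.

tautology

a  b  c  d  |  (c xor a)  (d and (c xor a))  (b or d)  (c and b)  ((c and b) xor b)  φ
T  T  T  T  |      F              F             T          T              F          T
T  T  T  F  |      F              F             T          T              F          T
T  T  F  T  |      T              T             T          F              T          T
T  T  F  F  |      T              F             T          F              T          T
T  F  T  T  |      F              F             T          F              F          T
T  F  T  F  |      F              F             F          F              F          T
T  F  F  T  |      T              T             T          F              F          T
T  F  F  F  |      T              F             F          F              F          T
F  T  T  T  |      T              T             T          T              F          T
F  T  T  F  |      T              F             T          T              F          T
F  T  F  T  |      F              F             T          F              T          T
F  T  F  F  |      F              F             T          F              T          T
F  F  T  T  |      T              T             T          F              F          T
F  F  T  F  |      T              F             F          F              F          T
F  F  F  T  |      F              F             T          F              F          T
F  F  F  F  |      F              F             F          F              F          T
Every row is T, so the formula is a tautology.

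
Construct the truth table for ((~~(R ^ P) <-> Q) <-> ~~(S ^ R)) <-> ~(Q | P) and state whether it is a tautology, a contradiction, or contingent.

contingent

P  Q  R  S     (R ^ P)  ~(R ^ P)  ~~(R ^ P)  (~~(R ^ P) <-> Q)  (S ^ R)  ~(S ^ R)  ~~(S ^ R)  (Q | P)  ~(Q | P)  φ
1  1  1  1        0        1          0              0             0        1          0         1        0      0
1  1  1  0        0        1          0              0             1        0          1         1        0      1
1  1  0  1        1        0          1              1             1        0          1         1        0      0
1  1  0  0        1        0          1              1             0        1          0         1        0      1
1  0  1  1        0        1          0              1             0        1          0         1        0      1
1  0  1  0        0        1          0              1             1        0          1         1        0      0
1  0  0  1        1        0          1              0             1        0          1         1        0      1
1  0  0  0        1        0          1              0             0        1          0         1        0      0
0  1  1  1        1        0          1              1             0        1          0         1        0      1
0  1  1  0        1        0          1              1             1        0          1         1        0      0
0  1  0  1        0        1          0              0             1        0          1         1        0      1
0  1  0  0        0        1          0              0             0        1          0         1        0      0
0  0  1  1        1        0          1              0             0        1          0         0        1      1
0  0  1  0        1        0          1              0             1        0          1         0        1      0
0  0  0  1        0        1          0              1             1        0          1         0        1      1
0  0  0  0        0        1          0              1             0        1          0         0        1      0
8 of 16 rows are 1, so the formula is contingent.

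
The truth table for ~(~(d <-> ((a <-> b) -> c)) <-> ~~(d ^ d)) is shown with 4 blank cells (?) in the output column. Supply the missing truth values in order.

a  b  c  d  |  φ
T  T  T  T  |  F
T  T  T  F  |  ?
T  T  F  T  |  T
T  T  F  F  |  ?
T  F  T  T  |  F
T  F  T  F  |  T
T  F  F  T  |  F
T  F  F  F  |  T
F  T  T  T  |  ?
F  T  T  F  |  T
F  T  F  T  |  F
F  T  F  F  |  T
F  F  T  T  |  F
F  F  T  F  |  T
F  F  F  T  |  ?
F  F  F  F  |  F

Row a=T, b=T, c=T, d=F: ~(d <-> ((a <-> b) -> c)) = T, ~~(d ^ d) = F, (~(d <-> ((a <-> b) -> c)) <-> ~~(d ^ d)) = F, so the formula = T.
Row a=T, b=T, c=F, d=F: ~(d <-> ((a <-> b) -> c)) = F, ~~(d ^ d) = F, (~(d <-> ((a <-> b) -> c)) <-> ~~(d ^ d)) = T, so the formula = F.
Row a=F, b=T, c=T, d=T: ~(d <-> ((a <-> b) -> c)) = F, ~~(d ^ d) = F, (~(d <-> ((a <-> b) -> c)) <-> ~~(d ^ d)) = T, so the formula = F.
Row a=F, b=F, c=F, d=T: ~(d <-> ((a <-> b) -> c)) = T, ~~(d ^ d) = F, (~(d <-> ((a <-> b) -> c)) <-> ~~(d ^ d)) = F, so the formula = T.

T, F, F, T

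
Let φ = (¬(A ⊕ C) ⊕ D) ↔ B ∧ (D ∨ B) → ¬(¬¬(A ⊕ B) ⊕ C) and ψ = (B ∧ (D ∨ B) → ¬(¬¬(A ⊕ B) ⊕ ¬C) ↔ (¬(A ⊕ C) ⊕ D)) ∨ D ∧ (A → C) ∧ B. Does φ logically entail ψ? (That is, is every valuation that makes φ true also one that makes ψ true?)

no

A | B | C | D | φ | ψ
- | - | - | - | - | -
F | F | F | F | T | T
F | F | F | T | F | F
F | F | T | F | F | F
F | F | T | T | T | T
F | T | F | F | F | T
F | T | F | T | T | T
F | T | T | F | F | T
F | T | T | T | T | T
T | F | F | F | F | F
T | F | F | T | T | T
T | F | T | F | T | T
T | F | T | T | F | F
T | T | F | F | F | T
T | T | F | T | T | F
T | T | T | F | F | T
T | T | T | T | T | T
At A=T, B=T, C=F, D=T we have φ true but ψ false, so φ does not entail ψ.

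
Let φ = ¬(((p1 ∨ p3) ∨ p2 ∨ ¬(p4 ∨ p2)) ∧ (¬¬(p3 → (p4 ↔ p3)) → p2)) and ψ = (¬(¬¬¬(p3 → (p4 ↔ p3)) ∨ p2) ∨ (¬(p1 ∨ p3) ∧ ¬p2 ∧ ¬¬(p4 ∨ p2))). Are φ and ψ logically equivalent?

p1 | p2 | p3 | p4 || φ | ψ
F  | F  | F  | F  || T | T
F  | F  | F  | T  || T | T
F  | F  | T  | F  || F | F
F  | F  | T  | T  || T | T
F  | T  | F  | F  || F | F
F  | T  | F  | T  || F | F
F  | T  | T  | F  || F | F
F  | T  | T  | T  || F | F
T  | F  | F  | F  || T | T
T  | F  | F  | T  || T | T
T  | F  | T  | F  || F | F
T  | F  | T  | T  || T | T
T  | T  | F  | F  || F | F
T  | T  | F  | T  || F | F
T  | T  | T  | F  || F | F
T  | T  | T  | T  || F | F
The columns for φ and ψ agree on every row, so they are logically equivalent.

equivalent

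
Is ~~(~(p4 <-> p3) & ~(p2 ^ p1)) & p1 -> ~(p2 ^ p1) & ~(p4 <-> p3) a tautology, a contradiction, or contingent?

p1 | p2 | p3 | p4 || (p4 <-> p3) | ~(p4 <-> p3) | (p2 ^ p1) | ~(p2 ^ p1) | (~(p4 <-> p3) & ~(p2 ^ p1)) | ~(~(p4 <-> p3) & ~(p2 ^ p1)) | (~(p2 ^ p1) & ~(p4 <-> p3)) | φ
T  | T  | T  | T  ||      T      |      F       |     F     |     T      |              F              |              T               |              F              | T
T  | T  | T  | F  ||      F      |      T       |     F     |     T      |              T              |              F               |              T              | T
T  | T  | F  | T  ||      F      |      T       |     F     |     T      |              T              |              F               |              T              | T
T  | T  | F  | F  ||      T      |      F       |     F     |     T      |              F              |              T               |              F              | T
T  | F  | T  | T  ||      T      |      F       |     T     |     F      |              F              |              T               |              F              | T
T  | F  | T  | F  ||      F      |      T       |     T     |     F      |              F              |              T               |              F              | T
T  | F  | F  | T  ||      F      |      T       |     T     |     F      |              F              |              T               |              F              | T
T  | F  | F  | F  ||      T      |      F       |     T     |     F      |              F              |              T               |              F              | T
F  | T  | T  | T  ||      T      |      F       |     T     |     F      |              F              |              T               |              F              | T
F  | T  | T  | F  ||      F      |      T       |     T     |     F      |              F              |              T               |              F              | T
F  | T  | F  | T  ||      F      |      T       |     T     |     F      |              F              |              T               |              F              | T
F  | T  | F  | F  ||      T      |      F       |     T     |     F      |              F              |              T               |              F              | T
F  | F  | T  | T  ||      T      |      F       |     F     |     T      |              F              |              T               |              F              | T
F  | F  | T  | F  ||      F      |      T       |     F     |     T      |              T              |              F               |              T              | T
F  | F  | F  | T  ||      F      |      T       |     F     |     T      |              T              |              F               |              T              | T
F  | F  | F  | F  ||      T      |      F       |     F     |     T      |              F              |              T               |              F              | T
Every row is T, so the formula is a tautology.

tautology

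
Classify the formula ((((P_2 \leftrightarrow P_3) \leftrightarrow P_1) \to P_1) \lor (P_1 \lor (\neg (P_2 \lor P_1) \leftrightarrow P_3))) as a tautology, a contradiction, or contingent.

P_1  P_2  P_3  |  (P_2 \leftrightarrow P_3)  (P_2 \lor P_1)  \neg (P_2 \lor P_1)  φ
 F    F    F   |              T                    F                  T           T
 F    F    T   |              F                    F                  T           T
 F    T    F   |              F                    T                  F           T
 F    T    T   |              T                    T                  F           T
 T    F    F   |              T                    T                  F           T
 T    F    T   |              F                    T                  F           T
 T    T    F   |              F                    T                  F           T
 T    T    T   |              T                    T                  F           T
Every row is T, so the formula is a tautology.

tautology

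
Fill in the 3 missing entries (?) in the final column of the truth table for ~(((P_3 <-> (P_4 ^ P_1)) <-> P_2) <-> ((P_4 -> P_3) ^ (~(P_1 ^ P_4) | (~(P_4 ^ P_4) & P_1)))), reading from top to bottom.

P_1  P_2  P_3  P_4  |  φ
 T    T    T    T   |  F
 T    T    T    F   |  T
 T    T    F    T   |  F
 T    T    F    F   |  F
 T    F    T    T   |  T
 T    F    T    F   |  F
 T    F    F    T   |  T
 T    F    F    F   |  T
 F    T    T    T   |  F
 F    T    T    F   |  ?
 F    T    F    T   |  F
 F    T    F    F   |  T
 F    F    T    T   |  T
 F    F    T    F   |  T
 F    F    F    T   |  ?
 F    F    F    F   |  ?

Row 10: ((P_3 <-> (P_4 ^ P_1)) <-> P_2) = F, ((P_4 -> P_3) ^ (~(P_1 ^ P_4) | (~(P_4 ^ P_4) & P_1))) = F, (((P_3 <-> (P_4 ^ P_1)) <-> P_2) <-> ((P_4 -> P_3) ^ (~(P_1 ^ P_4) | (~(P_4 ^ P_4) & P_1)))) = T, so the formula = F.
Row 15: ((P_3 <-> (P_4 ^ P_1)) <-> P_2) = T, ((P_4 -> P_3) ^ (~(P_1 ^ P_4) | (~(P_4 ^ P_4) & P_1))) = F, (((P_3 <-> (P_4 ^ P_1)) <-> P_2) <-> ((P_4 -> P_3) ^ (~(P_1 ^ P_4) | (~(P_4 ^ P_4) & P_1)))) = F, so the formula = T.
Row 16: ((P_3 <-> (P_4 ^ P_1)) <-> P_2) = F, ((P_4 -> P_3) ^ (~(P_1 ^ P_4) | (~(P_4 ^ P_4) & P_1))) = F, (((P_3 <-> (P_4 ^ P_1)) <-> P_2) <-> ((P_4 -> P_3) ^ (~(P_1 ^ P_4) | (~(P_4 ^ P_4) & P_1)))) = T, so the formula = F.

F, T, F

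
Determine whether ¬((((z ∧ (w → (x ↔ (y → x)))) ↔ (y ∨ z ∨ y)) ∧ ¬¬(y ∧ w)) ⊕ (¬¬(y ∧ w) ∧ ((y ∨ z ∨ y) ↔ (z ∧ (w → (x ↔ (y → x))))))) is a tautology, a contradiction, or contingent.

x | y | z | w || φ
T | T | T | T || T
T | T | T | F || T
T | T | F | T || T
T | T | F | F || T
T | F | T | T || T
T | F | T | F || T
T | F | F | T || T
T | F | F | F || T
F | T | T | T || T
F | T | T | F || T
F | T | F | T || T
F | T | F | F || T
F | F | T | T || T
F | F | T | F || T
F | F | F | T || T
F | F | F | F || T
Every row is T, so the formula is a tautology.

tautology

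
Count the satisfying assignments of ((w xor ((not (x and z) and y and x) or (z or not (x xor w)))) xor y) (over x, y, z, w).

x | y | z | w || φ
1 | 1 | 1 | 1 || 1
1 | 1 | 1 | 0 || 0
1 | 1 | 0 | 1 || 1
1 | 1 | 0 | 0 || 0
1 | 0 | 1 | 1 || 0
1 | 0 | 1 | 0 || 1
1 | 0 | 0 | 1 || 0
1 | 0 | 0 | 0 || 0
0 | 1 | 1 | 1 || 1
0 | 1 | 1 | 0 || 0
0 | 1 | 0 | 1 || 0
0 | 1 | 0 | 0 || 0
0 | 0 | 1 | 1 || 0
0 | 0 | 1 | 0 || 1
0 | 0 | 0 | 1 || 1
0 | 0 | 0 | 0 || 1
The formula is true on 7 of the 16 rows.

7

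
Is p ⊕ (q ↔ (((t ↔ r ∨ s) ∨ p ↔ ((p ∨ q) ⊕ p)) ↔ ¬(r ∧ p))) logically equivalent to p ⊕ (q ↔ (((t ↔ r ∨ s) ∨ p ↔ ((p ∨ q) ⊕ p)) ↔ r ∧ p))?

p | q | r | s | t | φ | ψ
- | - | - | - | - | - | -
0 | 0 | 0 | 0 | 0 | 1 | 0
0 | 0 | 0 | 0 | 1 | 0 | 1
0 | 0 | 0 | 1 | 0 | 0 | 1
0 | 0 | 0 | 1 | 1 | 1 | 0
0 | 0 | 1 | 0 | 0 | 0 | 1
0 | 0 | 1 | 0 | 1 | 1 | 0
0 | 0 | 1 | 1 | 0 | 0 | 1
0 | 0 | 1 | 1 | 1 | 1 | 0
0 | 1 | 0 | 0 | 0 | 1 | 0
0 | 1 | 0 | 0 | 1 | 0 | 1
0 | 1 | 0 | 1 | 0 | 0 | 1
0 | 1 | 0 | 1 | 1 | 1 | 0
0 | 1 | 1 | 0 | 0 | 0 | 1
0 | 1 | 1 | 0 | 1 | 1 | 0
0 | 1 | 1 | 1 | 0 | 0 | 1
0 | 1 | 1 | 1 | 1 | 1 | 0
1 | 0 | 0 | 0 | 0 | 0 | 1
1 | 0 | 0 | 0 | 1 | 0 | 1
1 | 0 | 0 | 1 | 0 | 0 | 1
1 | 0 | 0 | 1 | 1 | 0 | 1
1 | 0 | 1 | 0 | 0 | 1 | 0
1 | 0 | 1 | 0 | 1 | 1 | 0
1 | 0 | 1 | 1 | 0 | 1 | 0
1 | 0 | 1 | 1 | 1 | 1 | 0
1 | 1 | 0 | 0 | 0 | 1 | 0
1 | 1 | 0 | 0 | 1 | 1 | 0
1 | 1 | 0 | 1 | 0 | 1 | 0
1 | 1 | 0 | 1 | 1 | 1 | 0
1 | 1 | 1 | 0 | 0 | 0 | 1
1 | 1 | 1 | 0 | 1 | 0 | 1
1 | 1 | 1 | 1 | 0 | 0 | 1
1 | 1 | 1 | 1 | 1 | 0 | 1
The columns differ at p=0, q=0, r=0, s=0, t=0 (φ=1, ψ=0), so they are not equivalent.

not equivalent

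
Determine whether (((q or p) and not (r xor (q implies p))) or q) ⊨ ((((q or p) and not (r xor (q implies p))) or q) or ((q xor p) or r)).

yes

p | q | r | φ | ψ
- | - | - | - | -
T | T | T | T | T
T | T | F | T | T
T | F | T | T | T
T | F | F | F | T
F | T | T | T | T
F | T | F | T | T
F | F | T | F | T
F | F | F | F | F
In every row where φ is true, ψ is also true, so φ ⊨ ψ.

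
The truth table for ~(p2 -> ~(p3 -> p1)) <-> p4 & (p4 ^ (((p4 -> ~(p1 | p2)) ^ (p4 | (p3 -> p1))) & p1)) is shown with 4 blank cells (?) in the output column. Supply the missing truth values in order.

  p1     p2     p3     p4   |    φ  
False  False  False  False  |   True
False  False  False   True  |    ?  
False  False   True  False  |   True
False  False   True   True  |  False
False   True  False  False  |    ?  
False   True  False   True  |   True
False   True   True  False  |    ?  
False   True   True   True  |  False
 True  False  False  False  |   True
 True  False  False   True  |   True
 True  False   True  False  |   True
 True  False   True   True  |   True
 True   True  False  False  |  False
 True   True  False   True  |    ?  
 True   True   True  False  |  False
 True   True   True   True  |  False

False, False, True, False

Row p1=False, p2=False, p3=False, p4=True: ~(p2 -> ~(p3 -> p1)) = False, (p4 & (p4 ^ (((p4 -> ~(p1 | p2)) ^ (p4 | (p3 -> p1))) & p1))) = True, so the formula = False.
Row p1=False, p2=True, p3=False, p4=False: ~(p2 -> ~(p3 -> p1)) = True, (p4 & (p4 ^ (((p4 -> ~(p1 | p2)) ^ (p4 | (p3 -> p1))) & p1))) = False, so the formula = False.
Row p1=False, p2=True, p3=True, p4=False: ~(p2 -> ~(p3 -> p1)) = False, (p4 & (p4 ^ (((p4 -> ~(p1 | p2)) ^ (p4 | (p3 -> p1))) & p1))) = False, so the formula = True.
Row p1=True, p2=True, p3=False, p4=True: ~(p2 -> ~(p3 -> p1)) = True, (p4 & (p4 ^ (((p4 -> ~(p1 | p2)) ^ (p4 | (p3 -> p1))) & p1))) = False, so the formula = False.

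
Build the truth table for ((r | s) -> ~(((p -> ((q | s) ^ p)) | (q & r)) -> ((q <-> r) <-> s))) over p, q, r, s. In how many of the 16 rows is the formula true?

p  q  r  s     (r | s)  (q | s)  ((q | s) ^ p)  (p -> ((q | s) ^ p))  (q & r)  (q <-> r)  ((q <-> r) <-> s)  φ
T  T  T  T        T        T           F                 F               T         T              T          F
T  T  T  F        T        T           F                 F               T         T              F          T
T  T  F  T        T        T           F                 F               F         F              F          F
T  T  F  F        F        T           F                 F               F         F              T          T
T  F  T  T        T        T           F                 F               F         F              F          F
T  F  T  F        T        F           T                 T               F         F              T          F
T  F  F  T        T        T           F                 F               F         T              T          F
T  F  F  F        F        F           T                 T               F         T              F          T
F  T  T  T        T        T           T                 T               T         T              T          F
F  T  T  F        T        T           T                 T               T         T              F          T
F  T  F  T        T        T           T                 T               F         F              F          T
F  T  F  F        F        T           T                 T               F         F              T          T
F  F  T  T        T        T           T                 T               F         F              F          T
F  F  T  F        T        F           F                 T               F         F              T          F
F  F  F  T        T        T           T                 T               F         T              T          F
F  F  F  F        F        F           F                 T               F         T              F          T
The formula is true on 8 of the 16 rows.

8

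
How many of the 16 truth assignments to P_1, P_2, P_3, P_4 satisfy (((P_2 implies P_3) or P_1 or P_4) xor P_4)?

7

P_1  P_2  P_3  P_4  |  (P_2 implies P_3)  φ
 F    F    F    F   |          T          T
 F    F    F    T   |          T          F
 F    F    T    F   |          T          T
 F    F    T    T   |          T          F
 F    T    F    F   |          F          F
 F    T    F    T   |          F          F
 F    T    T    F   |          T          T
 F    T    T    T   |          T          F
 T    F    F    F   |          T          T
 T    F    F    T   |          T          F
 T    F    T    F   |          T          T
 T    F    T    T   |          T          F
 T    T    F    F   |          F          T
 T    T    F    T   |          F          F
 T    T    T    F   |          T          T
 T    T    T    T   |          T          F
The formula is true on 7 of the 16 rows.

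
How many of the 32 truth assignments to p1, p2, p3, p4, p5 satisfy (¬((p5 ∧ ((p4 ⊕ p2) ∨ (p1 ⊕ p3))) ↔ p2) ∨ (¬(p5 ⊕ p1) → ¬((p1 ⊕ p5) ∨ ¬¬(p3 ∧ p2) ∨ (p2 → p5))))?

24

p1 | p2 | p3 | p4 | p5 || φ
F  | F  | F  | F  | F  || F
F  | F  | F  | F  | T  || T
F  | F  | F  | T  | F  || F
F  | F  | F  | T  | T  || T
F  | F  | T  | F  | F  || F
F  | F  | T  | F  | T  || T
F  | F  | T  | T  | F  || F
F  | F  | T  | T  | T  || T
F  | T  | F  | F  | F  || T
F  | T  | F  | F  | T  || T
F  | T  | F  | T  | F  || T
F  | T  | F  | T  | T  || T
F  | T  | T  | F  | F  || T
F  | T  | T  | F  | T  || T
F  | T  | T  | T  | F  || T
F  | T  | T  | T  | T  || T
T  | F  | F  | F  | F  || T
T  | F  | F  | F  | T  || T
T  | F  | F  | T  | F  || T
T  | F  | F  | T  | T  || T
T  | F  | T  | F  | F  || T
T  | F  | T  | F  | T  || F
T  | F  | T  | T  | F  || T
T  | F  | T  | T  | T  || T
T  | T  | F  | F  | F  || T
T  | T  | F  | F  | T  || F
T  | T  | F  | T  | F  || T
T  | T  | F  | T  | T  || F
T  | T  | T  | F  | F  || T
T  | T  | T  | F  | T  || F
T  | T  | T  | T  | F  || T
T  | T  | T  | T  | T  || T
The formula is true on 24 of the 32 rows.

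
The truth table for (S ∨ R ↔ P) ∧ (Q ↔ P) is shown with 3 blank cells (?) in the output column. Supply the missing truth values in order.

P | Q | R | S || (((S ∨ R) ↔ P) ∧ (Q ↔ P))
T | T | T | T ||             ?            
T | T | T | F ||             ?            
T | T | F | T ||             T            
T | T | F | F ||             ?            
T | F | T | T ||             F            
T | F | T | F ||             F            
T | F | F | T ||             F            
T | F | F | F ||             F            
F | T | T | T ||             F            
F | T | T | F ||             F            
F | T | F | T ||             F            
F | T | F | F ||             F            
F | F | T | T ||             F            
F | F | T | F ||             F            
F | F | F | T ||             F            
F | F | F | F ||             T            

T, T, F

Row P=T, Q=T, R=T, S=T: (S ∨ R ↔ P) = T, (Q ↔ P) = T, so (((S ∨ R) ↔ P) ∧ (Q ↔ P)) = T.
Row P=T, Q=T, R=T, S=F: (S ∨ R ↔ P) = T, (Q ↔ P) = T, so (((S ∨ R) ↔ P) ∧ (Q ↔ P)) = T.
Row P=T, Q=T, R=F, S=F: (S ∨ R ↔ P) = F, (Q ↔ P) = T, so (((S ∨ R) ↔ P) ∧ (Q ↔ P)) = F.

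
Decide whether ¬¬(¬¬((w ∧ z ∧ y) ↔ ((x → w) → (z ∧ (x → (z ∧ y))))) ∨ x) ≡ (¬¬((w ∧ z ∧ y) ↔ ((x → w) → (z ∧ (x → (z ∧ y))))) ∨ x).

x | y | z | w || φ | ψ
1 | 1 | 1 | 1 || 1 | 1
1 | 1 | 1 | 0 || 1 | 1
1 | 1 | 0 | 1 || 1 | 1
1 | 1 | 0 | 0 || 1 | 1
1 | 0 | 1 | 1 || 1 | 1
1 | 0 | 1 | 0 || 1 | 1
1 | 0 | 0 | 1 || 1 | 1
1 | 0 | 0 | 0 || 1 | 1
0 | 1 | 1 | 1 || 1 | 1
0 | 1 | 1 | 0 || 0 | 0
0 | 1 | 0 | 1 || 1 | 1
0 | 1 | 0 | 0 || 1 | 1
0 | 0 | 1 | 1 || 0 | 0
0 | 0 | 1 | 0 || 0 | 0
0 | 0 | 0 | 1 || 1 | 1
0 | 0 | 0 | 0 || 1 | 1
The columns for φ and ψ agree on every row, so they are logically equivalent.

equivalent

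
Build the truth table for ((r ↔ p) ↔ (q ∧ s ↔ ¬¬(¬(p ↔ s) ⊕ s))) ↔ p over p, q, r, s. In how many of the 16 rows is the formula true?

8

p  q  r  s  |  (r ↔ p)  (q ∧ s)  (p ↔ s)  ¬(p ↔ s)  (¬(p ↔ s) ⊕ s)  ¬(¬(p ↔ s) ⊕ s)  ¬¬(¬(p ↔ s) ⊕ s)  ((q ∧ s) ↔ ¬¬(¬(p ↔ s) ⊕ s))  φ
F  F  F  F  |     T        F        T        F            F                T                F                       T                F
F  F  F  T  |     T        F        F        T            F                T                F                       T                F
F  F  T  F  |     F        F        T        F            F                T                F                       T                T
F  F  T  T  |     F        F        F        T            F                T                F                       T                T
F  T  F  F  |     T        F        T        F            F                T                F                       T                F
F  T  F  T  |     T        T        F        T            F                T                F                       F                T
F  T  T  F  |     F        F        T        F            F                T                F                       T                T
F  T  T  T  |     F        T        F        T            F                T                F                       F                F
T  F  F  F  |     F        F        F        T            T                F                T                       F                T
T  F  F  T  |     F        F        T        F            T                F                T                       F                T
T  F  T  F  |     T        F        F        T            T                F                T                       F                F
T  F  T  T  |     T        F        T        F            T                F                T                       F                F
T  T  F  F  |     F        F        F        T            T                F                T                       F                T
T  T  F  T  |     F        T        T        F            T                F                T                       T                F
T  T  T  F  |     T        F        F        T            T                F                T                       F                F
T  T  T  T  |     T        T        T        F            T                F                T                       T                T
The formula is true on 8 of the 16 rows.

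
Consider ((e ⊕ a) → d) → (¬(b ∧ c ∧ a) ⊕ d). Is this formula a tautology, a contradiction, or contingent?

a | b | c | d | e | φ
- | - | - | - | - | -
T | T | T | T | T | T
T | T | T | T | F | T
T | T | T | F | T | F
T | T | T | F | F | T
T | T | F | T | T | F
T | T | F | T | F | F
T | T | F | F | T | T
T | T | F | F | F | T
T | F | T | T | T | F
T | F | T | T | F | F
T | F | T | F | T | T
T | F | T | F | F | T
T | F | F | T | T | F
T | F | F | T | F | F
T | F | F | F | T | T
T | F | F | F | F | T
F | T | T | T | T | F
F | T | T | T | F | F
F | T | T | F | T | T
F | T | T | F | F | T
F | T | F | T | T | F
F | T | F | T | F | F
F | T | F | F | T | T
F | T | F | F | F | T
F | F | T | T | T | F
F | F | T | T | F | F
F | F | T | F | T | T
F | F | T | F | F | T
F | F | F | T | T | F
F | F | F | T | F | F
F | F | F | F | T | T
F | F | F | F | F | T
17 of 32 rows are T, so the formula is contingent.

contingent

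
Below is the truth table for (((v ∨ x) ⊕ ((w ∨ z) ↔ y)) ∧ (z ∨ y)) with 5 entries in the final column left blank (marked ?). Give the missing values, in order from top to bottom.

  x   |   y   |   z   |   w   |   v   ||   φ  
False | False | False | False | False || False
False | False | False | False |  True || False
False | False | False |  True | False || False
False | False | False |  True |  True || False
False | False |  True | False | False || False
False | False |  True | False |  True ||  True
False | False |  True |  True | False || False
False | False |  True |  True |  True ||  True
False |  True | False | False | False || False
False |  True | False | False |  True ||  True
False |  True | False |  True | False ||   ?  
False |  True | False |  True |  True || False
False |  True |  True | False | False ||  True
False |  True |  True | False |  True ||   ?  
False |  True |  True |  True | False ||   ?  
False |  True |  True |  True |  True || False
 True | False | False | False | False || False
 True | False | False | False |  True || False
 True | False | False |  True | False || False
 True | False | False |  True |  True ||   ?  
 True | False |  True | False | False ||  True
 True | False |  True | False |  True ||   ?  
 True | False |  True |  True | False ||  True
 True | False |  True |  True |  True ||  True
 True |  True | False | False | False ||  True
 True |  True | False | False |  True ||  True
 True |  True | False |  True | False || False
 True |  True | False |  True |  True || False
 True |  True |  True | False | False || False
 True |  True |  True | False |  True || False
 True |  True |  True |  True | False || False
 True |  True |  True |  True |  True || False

Row x=False, y=True, z=False, w=True, v=False: ((v ∨ x) ⊕ ((w ∨ z) ↔ y)) = True, (z ∨ y) = True, so the formula = True.
Row x=False, y=True, z=True, w=False, v=True: ((v ∨ x) ⊕ ((w ∨ z) ↔ y)) = False, (z ∨ y) = True, so the formula = False.
Row x=False, y=True, z=True, w=True, v=False: ((v ∨ x) ⊕ ((w ∨ z) ↔ y)) = True, (z ∨ y) = True, so the formula = True.
Row x=True, y=False, z=False, w=True, v=True: ((v ∨ x) ⊕ ((w ∨ z) ↔ y)) = True, (z ∨ y) = False, so the formula = False.
Row x=True, y=False, z=True, w=False, v=True: ((v ∨ x) ⊕ ((w ∨ z) ↔ y)) = True, (z ∨ y) = True, so the formula = True.

True, False, True, False, True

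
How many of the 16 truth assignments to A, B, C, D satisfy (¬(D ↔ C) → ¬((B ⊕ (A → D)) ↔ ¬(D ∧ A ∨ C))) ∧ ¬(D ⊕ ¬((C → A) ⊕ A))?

7

A  B  C  D  |  (D ↔ C)  ¬(D ↔ C)  (A → D)  (B ⊕ (A → D))  (D ∧ A)  ((D ∧ A) ∨ C)  ¬((D ∧ A) ∨ C)  (C → A)  ((C → A) ⊕ A)  ¬((C → A) ⊕ A)  (D ⊕ ¬((C → A) ⊕ A))  ¬(D ⊕ ¬((C → A) ⊕ A))  φ
F  F  F  F  |     T        F         T           T           F           F              T            T           T              F                  F                      T            T
F  F  F  T  |     F        T         T           T           F           F              T            T           T              F                  T                      F            F
F  F  T  F  |     F        T         T           T           F           T              F            F           F              T                  T                      F            F
F  F  T  T  |     T        F         T           T           F           T              F            F           F              T                  F                      T            T
F  T  F  F  |     T        F         T           F           F           F              T            T           T              F                  F                      T            T
F  T  F  T  |     F        T         T           F           F           F              T            T           T              F                  T                      F            F
F  T  T  F  |     F        T         T           F           F           T              F            F           F              T                  T                      F            F
F  T  T  T  |     T        F         T           F           F           T              F            F           F              T                  F                      T            T
T  F  F  F  |     T        F         F           F           F           F              T            T           F              T                  T                      F            F
T  F  F  T  |     F        T         T           T           T           T              F            T           F              T                  F                      T            T
T  F  T  F  |     F        T         F           F           F           T              F            T           F              T                  T                      F            F
T  F  T  T  |     T        F         T           T           T           T              F            T           F              T                  F                      T            T
T  T  F  F  |     T        F         F           T           F           F              T            T           F              T                  T                      F            F
T  T  F  T  |     F        T         T           F           T           T              F            T           F              T                  F                      T            F
T  T  T  F  |     F        T         F           T           F           T              F            T           F              T                  T                      F            F
T  T  T  T  |     T        F         T           F           T           T              F            T           F              T                  F                      T            T
The formula is true on 7 of the 16 rows.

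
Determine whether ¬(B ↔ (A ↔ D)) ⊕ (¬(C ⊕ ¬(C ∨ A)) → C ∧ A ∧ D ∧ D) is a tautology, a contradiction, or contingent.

contingent

A  B  C  D  |  φ
T  T  T  T  |  T
T  T  T  F  |  F
T  T  F  T  |  F
T  T  F  F  |  T
T  F  T  T  |  F
T  F  T  F  |  T
T  F  F  T  |  T
T  F  F  F  |  F
F  T  T  T  |  F
F  T  T  F  |  T
F  T  F  T  |  F
F  T  F  F  |  T
F  F  T  T  |  T
F  F  T  F  |  F
F  F  F  T  |  T
F  F  F  F  |  F
8 of 16 rows are T, so the formula is contingent.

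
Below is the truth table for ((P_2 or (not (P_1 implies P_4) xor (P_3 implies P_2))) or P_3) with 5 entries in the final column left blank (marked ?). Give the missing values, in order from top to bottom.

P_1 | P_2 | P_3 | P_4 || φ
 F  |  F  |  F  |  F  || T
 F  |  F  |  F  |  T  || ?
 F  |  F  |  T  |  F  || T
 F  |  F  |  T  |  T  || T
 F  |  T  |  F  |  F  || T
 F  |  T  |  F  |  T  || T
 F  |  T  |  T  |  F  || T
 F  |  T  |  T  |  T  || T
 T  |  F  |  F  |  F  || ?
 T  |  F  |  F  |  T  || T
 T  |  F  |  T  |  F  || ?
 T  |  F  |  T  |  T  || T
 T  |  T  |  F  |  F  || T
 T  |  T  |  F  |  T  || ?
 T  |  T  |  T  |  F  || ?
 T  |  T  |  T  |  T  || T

Row P_1=F, P_2=F, P_3=F, P_4=T: (P_2 or (not (P_1 implies P_4) xor (P_3 implies P_2))) = T, so the formula = T.
Row P_1=T, P_2=F, P_3=F, P_4=F: (P_2 or (not (P_1 implies P_4) xor (P_3 implies P_2))) = F, so the formula = F.
Row P_1=T, P_2=F, P_3=T, P_4=F: (P_2 or (not (P_1 implies P_4) xor (P_3 implies P_2))) = T, so the formula = T.
Row P_1=T, P_2=T, P_3=F, P_4=T: (P_2 or (not (P_1 implies P_4) xor (P_3 implies P_2))) = T, so the formula = T.
Row P_1=T, P_2=T, P_3=T, P_4=F: (P_2 or (not (P_1 implies P_4) xor (P_3 implies P_2))) = T, so the formula = T.

T, F, T, T, T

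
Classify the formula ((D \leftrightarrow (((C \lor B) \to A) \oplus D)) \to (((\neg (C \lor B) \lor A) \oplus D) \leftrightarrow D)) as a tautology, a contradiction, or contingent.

tautology

  A      B      C      D    |  (C \lor B)  ((C \lor B) \to A)  \neg (C \lor B)  (\neg (C \lor B) \lor A)    φ  
 True   True   True   True  |     True            True              False                 True             True
 True   True   True  False  |     True            True              False                 True             True
 True   True  False   True  |     True            True              False                 True             True
 True   True  False  False  |     True            True              False                 True             True
 True  False   True   True  |     True            True              False                 True             True
 True  False   True  False  |     True            True              False                 True             True
 True  False  False   True  |    False            True               True                 True             True
 True  False  False  False  |    False            True               True                 True             True
False   True   True   True  |     True           False              False                False             True
False   True   True  False  |     True           False              False                False             True
False   True  False   True  |     True           False              False                False             True
False   True  False  False  |     True           False              False                False             True
False  False   True   True  |     True           False              False                False             True
False  False   True  False  |     True           False              False                False             True
False  False  False   True  |    False            True               True                 True             True
False  False  False  False  |    False            True               True                 True             True
Every row is True, so the formula is a tautology.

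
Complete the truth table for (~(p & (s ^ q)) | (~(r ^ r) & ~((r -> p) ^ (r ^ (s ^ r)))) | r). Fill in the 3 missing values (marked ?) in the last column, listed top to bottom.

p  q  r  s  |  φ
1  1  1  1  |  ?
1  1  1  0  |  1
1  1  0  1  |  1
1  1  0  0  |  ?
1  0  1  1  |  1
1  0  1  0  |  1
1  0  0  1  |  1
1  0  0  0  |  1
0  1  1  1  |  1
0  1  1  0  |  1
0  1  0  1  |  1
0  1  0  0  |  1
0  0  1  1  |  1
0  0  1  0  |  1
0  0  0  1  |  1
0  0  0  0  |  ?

Row p=1, q=1, r=1, s=1: ~(p & (s ^ q)) = 1, (~(r ^ r) & ~((r -> p) ^ (r ^ (s ^ r)))) = 1, so the formula = 1.
Row p=1, q=1, r=0, s=0: ~(p & (s ^ q)) = 0, (~(r ^ r) & ~((r -> p) ^ (r ^ (s ^ r)))) = 0, so the formula = 0.
Row p=0, q=0, r=0, s=0: ~(p & (s ^ q)) = 1, (~(r ^ r) & ~((r -> p) ^ (r ^ (s ^ r)))) = 0, so the formula = 1.

1, 0, 1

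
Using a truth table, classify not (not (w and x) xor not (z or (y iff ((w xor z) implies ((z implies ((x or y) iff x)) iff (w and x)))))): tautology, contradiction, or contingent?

  x   |   y   |   z   |   w   | (w and x) | not (w and x) | (w xor z) | (x or y) | ((x or y) iff x) | (z implies ((x or y) iff x)) |   φ  
----- | ----- | ----- | ----- | --------- | ------------- | --------- | -------- | ---------------- | ---------------------------- | -----
 True |  True |  True |  True |    True   |     False     |   False   |   True   |       True       |             True             |  True
 True |  True |  True | False |   False   |      True     |    True   |   True   |       True       |             True             | False
 True |  True | False |  True |    True   |     False     |    True   |   True   |       True       |             True             |  True
 True |  True | False | False |   False   |      True     |   False   |   True   |       True       |             True             | False
 True | False |  True |  True |    True   |     False     |   False   |   True   |       True       |             True             |  True
 True | False |  True | False |   False   |      True     |    True   |   True   |       True       |             True             | False
 True | False | False |  True |    True   |     False     |    True   |   True   |       True       |             True             | False
 True | False | False | False |   False   |      True     |   False   |   True   |       True       |             True             |  True
False |  True |  True |  True |   False   |      True     |   False   |   True   |      False       |            False             | False
False |  True |  True | False |   False   |      True     |    True   |   True   |      False       |            False             | False
False |  True | False |  True |   False   |      True     |    True   |   True   |      False       |             True             |  True
False |  True | False | False |   False   |      True     |   False   |   True   |      False       |             True             | False
False | False |  True |  True |   False   |      True     |   False   |  False   |       True       |             True             | False
False | False |  True | False |   False   |      True     |    True   |  False   |       True       |             True             | False
False | False | False |  True |   False   |      True     |    True   |  False   |       True       |             True             | False
False | False | False | False |   False   |      True     |   False   |  False   |       True       |             True             |  True
6 of 16 rows are True, so the formula is contingent.

contingent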